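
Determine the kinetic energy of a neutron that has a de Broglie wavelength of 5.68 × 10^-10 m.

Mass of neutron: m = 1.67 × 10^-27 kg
4.07 × 10^-22 J (or 2.54 × 10^-3 eV)

From λ = h/√(2mKE), we solve for KE:

λ² = h²/(2mKE)
KE = h²/(2mλ²)
KE = (6.626 × 10^-34 J·s)² / (2 × 1.67 × 10^-27 kg × (5.68 × 10^-10 m)²)
KE = 4.07 × 10^-22 J
KE = 2.54 × 10^-3 eV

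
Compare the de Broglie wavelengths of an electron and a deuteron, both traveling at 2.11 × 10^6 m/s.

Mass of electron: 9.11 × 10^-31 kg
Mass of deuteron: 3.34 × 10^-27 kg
The electron has the longer wavelength.

Using λ = h/(mv), since both particles have the same velocity, the wavelength depends only on mass.

For electron: λ₁ = h/(m₁v) = 3.45 × 10^-10 m
For deuteron: λ₂ = h/(m₂v) = 9.40 × 10^-14 m

Since λ ∝ 1/m at constant velocity, the lighter particle has the longer wavelength.

The electron has the longer de Broglie wavelength.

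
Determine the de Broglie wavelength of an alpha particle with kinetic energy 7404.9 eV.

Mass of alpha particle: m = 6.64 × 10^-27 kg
1.67 × 10^-13 m

Using λ = h/√(2mKE):

First convert KE to Joules: KE = 7404.9 eV = 1.186 × 10^-15 J

λ = h/√(2mKE)
λ = (6.626 × 10^-34 J·s) / √(2 × 6.64 × 10^-27 kg × 1.186 × 10^-15 J)
λ = 1.67 × 10^-13 m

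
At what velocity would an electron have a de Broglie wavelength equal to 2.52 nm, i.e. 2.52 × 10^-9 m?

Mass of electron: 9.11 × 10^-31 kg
2.89 × 10^5 m/s

From λ = h/(mv), solve for v:

v = h/(mλ)
v = (6.626 × 10^-34 J·s) / (9.11 × 10^-31 kg × 2.52 × 10^-9 m)
v = 2.89 × 10^5 m/s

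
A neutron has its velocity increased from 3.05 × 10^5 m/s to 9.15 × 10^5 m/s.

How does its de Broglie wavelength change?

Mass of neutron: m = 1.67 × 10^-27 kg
The wavelength decreases by a factor of 3.

Using λ = h/(mv):

Initial wavelength: λ₁ = h/(mv₁) = 1.30 × 10^-12 m
Final wavelength: λ₂ = h/(mv₂) = 4.34 × 10^-13 m

Since λ ∝ 1/v, when velocity increases by a factor of 3, the wavelength decreases by a factor of 3.

λ₂/λ₁ = v₁/v₂ = 1/3

The wavelength decreases by a factor of 3.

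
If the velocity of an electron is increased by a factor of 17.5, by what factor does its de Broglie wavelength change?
The wavelength decreases by a factor of 17.5.

From λ = h/(mv), the wavelength is inversely proportional to velocity:

λ ∝ 1/v

If v → 17.5v, then λ → λ/17.5

When velocity is increased by a factor of 17.5, the wavelength decreases by a factor of 17.5.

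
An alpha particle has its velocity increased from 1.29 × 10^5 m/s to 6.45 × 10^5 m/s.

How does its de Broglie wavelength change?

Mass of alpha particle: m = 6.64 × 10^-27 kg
The wavelength decreases by a factor of 5.

Using λ = h/(mv):

Initial wavelength: λ₁ = h/(mv₁) = 7.74 × 10^-13 m
Final wavelength: λ₂ = h/(mv₂) = 1.55 × 10^-13 m

Since λ ∝ 1/v, when velocity increases by a factor of 5, the wavelength decreases by a factor of 5.

λ₂/λ₁ = v₁/v₂ = 1/5

The wavelength decreases by a factor of 5.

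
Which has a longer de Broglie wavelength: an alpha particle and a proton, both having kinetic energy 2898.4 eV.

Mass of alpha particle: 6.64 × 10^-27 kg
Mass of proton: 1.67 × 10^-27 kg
The proton has the longer wavelength.

Using λ = h/√(2mKE):

For alpha particle: λ₁ = h/√(2m₁KE) = 2.67 × 10^-13 m
For proton: λ₂ = h/√(2m₂KE) = 5.32 × 10^-13 m

Since λ ∝ 1/√m at constant kinetic energy, the lighter particle has the longer wavelength.

The proton has the longer de Broglie wavelength.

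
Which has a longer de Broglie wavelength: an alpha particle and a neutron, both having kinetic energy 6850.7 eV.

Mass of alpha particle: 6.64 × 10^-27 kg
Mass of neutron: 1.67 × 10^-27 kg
The neutron has the longer wavelength.

Using λ = h/√(2mKE):

For alpha particle: λ₁ = h/√(2m₁KE) = 1.74 × 10^-13 m
For neutron: λ₂ = h/√(2m₂KE) = 3.46 × 10^-13 m

Since λ ∝ 1/√m at constant kinetic energy, the lighter particle has the longer wavelength.

The neutron has the longer de Broglie wavelength.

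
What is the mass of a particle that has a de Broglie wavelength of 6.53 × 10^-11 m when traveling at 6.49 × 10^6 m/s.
1.56 × 10^-30 kg

From the de Broglie relation λ = h/(mv), we solve for m:

m = h/(λv)
m = (6.626 × 10^-34 J·s) / (6.53 × 10^-11 m × 6.49 × 10^6 m/s)
m = 1.56 × 10^-30 kg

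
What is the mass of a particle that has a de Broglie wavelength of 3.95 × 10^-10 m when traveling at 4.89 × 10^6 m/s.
3.43 × 10^-31 kg

From the de Broglie relation λ = h/(mv), we solve for m:

m = h/(λv)
m = (6.626 × 10^-34 J·s) / (3.95 × 10^-10 m × 4.89 × 10^6 m/s)
m = 3.43 × 10^-31 kg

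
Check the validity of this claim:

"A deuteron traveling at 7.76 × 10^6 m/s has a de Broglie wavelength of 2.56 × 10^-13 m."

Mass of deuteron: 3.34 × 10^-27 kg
False

The claim is incorrect.

Using λ = h/(mv):
λ = (6.626 × 10^-34 J·s) / (3.34 × 10^-27 kg × 7.76 × 10^6 m/s)
λ = 2.56 × 10^-14 m

The actual wavelength differs from the claimed 2.56 × 10^-13 m.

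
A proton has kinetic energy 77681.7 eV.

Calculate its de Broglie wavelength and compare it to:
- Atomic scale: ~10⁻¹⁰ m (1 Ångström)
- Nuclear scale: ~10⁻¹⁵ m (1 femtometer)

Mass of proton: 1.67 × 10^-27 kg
λ = 1.03 × 10^-13 m, which is between nuclear and atomic scales.

Using λ = h/√(2mKE):

KE = 77681.7 eV = 1.245 × 10^-14 J

λ = h/√(2mKE)
λ = (6.626 × 10^-34 J·s) / √(2 × 1.67 × 10^-27 kg × 1.245 × 10^-14 J)
λ = 1.03 × 10^-13 m

Comparison:
- Atomic scale (10⁻¹⁰ m): λ is 0.001× this size
- Nuclear scale (10⁻¹⁵ m): λ is 1e+02× this size

The wavelength is between nuclear and atomic scales.

This wavelength is appropriate for probing atomic structure but too large for nuclear physics experiments.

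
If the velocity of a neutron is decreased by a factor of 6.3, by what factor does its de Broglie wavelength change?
The wavelength increases by a factor of 6.3.

From λ = h/(mv), the wavelength is inversely proportional to velocity:

λ ∝ 1/v

If v → v/6.3, then λ → 6.3λ

When velocity is decreased by a factor of 6.3, the wavelength increases by a factor of 6.3.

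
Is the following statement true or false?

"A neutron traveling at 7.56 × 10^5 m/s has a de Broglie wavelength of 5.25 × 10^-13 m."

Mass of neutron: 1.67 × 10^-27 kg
True

The claim is correct.

Using λ = h/(mv):
λ = (6.626 × 10^-34 J·s) / (1.67 × 10^-27 kg × 7.56 × 10^5 m/s)
λ = 5.25 × 10^-13 m

This matches the claimed value.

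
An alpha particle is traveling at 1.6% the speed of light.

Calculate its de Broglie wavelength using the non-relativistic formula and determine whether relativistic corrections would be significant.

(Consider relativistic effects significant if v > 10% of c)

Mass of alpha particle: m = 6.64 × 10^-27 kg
No, relativistic corrections are not needed.

Using the non-relativistic de Broglie formula λ = h/(mv):

v = 1.6% × c = 4.797 × 10^6 m/s

λ = h/(mv)
λ = (6.626 × 10^-34 J·s) / (6.64 × 10^-27 kg × 4.797 × 10^6 m/s)
λ = 2.08 × 10^-14 m

Since v = 1.6% of c < 10% of c, relativistic corrections are NOT significant and this non-relativistic result is a good approximation.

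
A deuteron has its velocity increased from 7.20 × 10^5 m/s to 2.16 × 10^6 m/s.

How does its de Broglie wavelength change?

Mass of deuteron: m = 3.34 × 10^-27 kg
The wavelength decreases by a factor of 3.

Using λ = h/(mv):

Initial wavelength: λ₁ = h/(mv₁) = 2.76 × 10^-13 m
Final wavelength: λ₂ = h/(mv₂) = 9.18 × 10^-14 m

Since λ ∝ 1/v, when velocity increases by a factor of 3, the wavelength decreases by a factor of 3.

λ₂/λ₁ = v₁/v₂ = 1/3

The wavelength decreases by a factor of 3.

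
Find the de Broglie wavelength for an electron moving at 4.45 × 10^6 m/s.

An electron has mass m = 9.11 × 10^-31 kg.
1.63 × 10^-10 m

Using the de Broglie relation λ = h/(mv):

λ = h/(mv)
λ = (6.626 × 10^-34 J·s) / (9.11 × 10^-31 kg × 4.45 × 10^6 m/s)
λ = 1.63 × 10^-10 m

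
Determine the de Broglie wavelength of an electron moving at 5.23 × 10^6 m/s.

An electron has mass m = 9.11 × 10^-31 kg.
1.39 × 10^-10 m

Using the de Broglie relation λ = h/(mv):

λ = h/(mv)
λ = (6.626 × 10^-34 J·s) / (9.11 × 10^-31 kg × 5.23 × 10^6 m/s)
λ = 1.39 × 10^-10 m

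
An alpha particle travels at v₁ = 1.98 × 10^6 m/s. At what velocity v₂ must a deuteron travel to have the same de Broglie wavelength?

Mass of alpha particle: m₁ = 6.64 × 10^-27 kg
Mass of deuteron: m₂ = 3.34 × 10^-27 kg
v₂ = 3.94 × 10^6 m/s

For equal de Broglie wavelengths: λ₁ = λ₂

h/(m₁v₁) = h/(m₂v₂)
m₁v₁ = m₂v₂
v₂ = v₁ · (m₁/m₂)

v₂ = 1.98 × 10^6 m/s × (6.64 × 10^-27 kg / 3.34 × 10^-27 kg)
v₂ = 3.94 × 10^6 m/s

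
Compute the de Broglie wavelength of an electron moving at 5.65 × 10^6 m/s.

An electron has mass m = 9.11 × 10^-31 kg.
1.29 × 10^-10 m

Using the de Broglie relation λ = h/(mv):

λ = h/(mv)
λ = (6.626 × 10^-34 J·s) / (9.11 × 10^-31 kg × 5.65 × 10^6 m/s)
λ = 1.29 × 10^-10 m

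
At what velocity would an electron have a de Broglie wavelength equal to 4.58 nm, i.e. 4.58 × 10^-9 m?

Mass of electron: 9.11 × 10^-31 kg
1.59 × 10^5 m/s

From λ = h/(mv), solve for v:

v = h/(mλ)
v = (6.626 × 10^-34 J·s) / (9.11 × 10^-31 kg × 4.58 × 10^-9 m)
v = 1.59 × 10^5 m/s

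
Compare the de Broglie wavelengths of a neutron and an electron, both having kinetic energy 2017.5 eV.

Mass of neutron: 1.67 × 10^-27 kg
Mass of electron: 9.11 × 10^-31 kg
The electron has the longer wavelength.

Using λ = h/√(2mKE):

For neutron: λ₁ = h/√(2m₁KE) = 6.38 × 10^-13 m
For electron: λ₂ = h/√(2m₂KE) = 2.73 × 10^-11 m

Since λ ∝ 1/√m at constant kinetic energy, the lighter particle has the longer wavelength.

The electron has the longer de Broglie wavelength.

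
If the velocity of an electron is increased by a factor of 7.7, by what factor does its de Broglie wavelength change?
The wavelength decreases by a factor of 7.7.

From λ = h/(mv), the wavelength is inversely proportional to velocity:

λ ∝ 1/v

If v → 7.7v, then λ → λ/7.7

When velocity is increased by a factor of 7.7, the wavelength decreases by a factor of 7.7.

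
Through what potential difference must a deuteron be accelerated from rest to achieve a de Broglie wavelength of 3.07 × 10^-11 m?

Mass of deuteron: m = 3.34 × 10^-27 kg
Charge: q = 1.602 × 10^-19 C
4.35 × 10^-1 V

From λ = h/√(2mqV), we solve for V:

λ² = h²/(2mqV)
V = h²/(2mqλ²)
V = (6.626 × 10^-34 J·s)² / (2 × 3.34 × 10^-27 kg × 1.602 × 10^-19 C × (3.07 × 10^-11 m)²)
V = 4.35 × 10^-1 V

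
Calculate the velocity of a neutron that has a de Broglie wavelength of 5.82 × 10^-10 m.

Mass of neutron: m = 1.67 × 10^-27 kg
6.82 × 10^2 m/s

From the de Broglie relation λ = h/(mv), we solve for v:

v = h/(mλ)
v = (6.626 × 10^-34 J·s) / (1.67 × 10^-27 kg × 5.82 × 10^-10 m)
v = 6.82 × 10^2 m/s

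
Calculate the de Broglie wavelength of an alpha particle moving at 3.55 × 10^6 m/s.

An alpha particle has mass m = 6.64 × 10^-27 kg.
2.81 × 10^-14 m

Using the de Broglie relation λ = h/(mv):

λ = h/(mv)
λ = (6.626 × 10^-34 J·s) / (6.64 × 10^-27 kg × 3.55 × 10^6 m/s)
λ = 2.81 × 10^-14 m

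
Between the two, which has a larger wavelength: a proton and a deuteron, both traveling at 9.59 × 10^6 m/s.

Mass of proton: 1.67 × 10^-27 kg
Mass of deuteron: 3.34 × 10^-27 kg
The proton has the longer wavelength.

Using λ = h/(mv), since both particles have the same velocity, the wavelength depends only on mass.

For proton: λ₁ = h/(m₁v) = 4.14 × 10^-14 m
For deuteron: λ₂ = h/(m₂v) = 2.07 × 10^-14 m

Since λ ∝ 1/m at constant velocity, the lighter particle has the longer wavelength.

The proton has the longer de Broglie wavelength.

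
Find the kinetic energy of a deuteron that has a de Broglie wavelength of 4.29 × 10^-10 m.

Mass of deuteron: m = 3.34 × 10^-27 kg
3.57 × 10^-22 J (or 2.23 × 10^-3 eV)

From λ = h/√(2mKE), we solve for KE:

λ² = h²/(2mKE)
KE = h²/(2mλ²)
KE = (6.626 × 10^-34 J·s)² / (2 × 3.34 × 10^-27 kg × (4.29 × 10^-10 m)²)
KE = 3.57 × 10^-22 J
KE = 2.23 × 10^-3 eV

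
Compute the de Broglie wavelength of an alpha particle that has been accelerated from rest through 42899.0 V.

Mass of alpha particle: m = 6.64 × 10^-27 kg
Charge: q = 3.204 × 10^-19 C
4.90 × 10^-14 m

When a particle is accelerated through voltage V, it gains kinetic energy KE = qV.

The de Broglie wavelength is then λ = h/√(2mqV):

λ = h/√(2mqV)
λ = (6.626 × 10^-34 J·s) / √(2 × 6.64 × 10^-27 kg × 3.204 × 10^-19 C × 42899.0 V)
λ = 4.90 × 10^-14 m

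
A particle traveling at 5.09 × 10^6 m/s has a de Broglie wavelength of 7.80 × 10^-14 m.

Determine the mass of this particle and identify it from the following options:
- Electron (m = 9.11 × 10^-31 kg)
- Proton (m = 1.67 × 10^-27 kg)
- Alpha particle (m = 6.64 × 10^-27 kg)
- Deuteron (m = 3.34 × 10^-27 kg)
The particle is a proton.

From λ = h/(mv), solve for mass:

m = h/(λv)
m = (6.626 × 10^-34 J·s) / (7.80 × 10^-14 m × 5.09 × 10^6 m/s)
m = 1.67 × 10^-27 kg

Comparing with the listed masses, this is closest to a proton.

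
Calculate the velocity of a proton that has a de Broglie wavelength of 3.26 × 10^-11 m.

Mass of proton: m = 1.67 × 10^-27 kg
1.22 × 10^4 m/s

From the de Broglie relation λ = h/(mv), we solve for v:

v = h/(mλ)
v = (6.626 × 10^-34 J·s) / (1.67 × 10^-27 kg × 3.26 × 10^-11 m)
v = 1.22 × 10^4 m/s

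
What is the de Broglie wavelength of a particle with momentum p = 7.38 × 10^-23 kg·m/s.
8.98 × 10^-12 m

Using the de Broglie relation λ = h/p:

λ = h/p
λ = (6.626 × 10^-34 J·s) / (7.38 × 10^-23 kg·m/s)
λ = 8.98 × 10^-12 m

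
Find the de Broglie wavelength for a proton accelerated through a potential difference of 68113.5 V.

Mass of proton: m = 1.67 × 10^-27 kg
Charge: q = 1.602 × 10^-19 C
1.10 × 10^-13 m

When a particle is accelerated through voltage V, it gains kinetic energy KE = qV.

The de Broglie wavelength is then λ = h/√(2mqV):

λ = h/√(2mqV)
λ = (6.626 × 10^-34 J·s) / √(2 × 1.67 × 10^-27 kg × 1.602 × 10^-19 C × 68113.5 V)
λ = 1.10 × 10^-13 m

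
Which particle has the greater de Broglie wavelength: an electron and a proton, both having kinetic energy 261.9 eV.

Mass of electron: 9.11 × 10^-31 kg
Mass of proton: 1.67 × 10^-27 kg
The electron has the longer wavelength.

Using λ = h/√(2mKE):

For electron: λ₁ = h/√(2m₁KE) = 7.58 × 10^-11 m
For proton: λ₂ = h/√(2m₂KE) = 1.77 × 10^-12 m

Since λ ∝ 1/√m at constant kinetic energy, the lighter particle has the longer wavelength.

The electron has the longer de Broglie wavelength.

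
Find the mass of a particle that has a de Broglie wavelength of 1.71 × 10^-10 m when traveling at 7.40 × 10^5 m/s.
5.24 × 10^-30 kg

From the de Broglie relation λ = h/(mv), we solve for m:

m = h/(λv)
m = (6.626 × 10^-34 J·s) / (1.71 × 10^-10 m × 7.40 × 10^5 m/s)
m = 5.24 × 10^-30 kg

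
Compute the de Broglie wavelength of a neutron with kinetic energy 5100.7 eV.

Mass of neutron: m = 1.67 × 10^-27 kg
4.01 × 10^-13 m

Using λ = h/√(2mKE):

First convert KE to Joules: KE = 5100.7 eV = 8.172 × 10^-16 J

λ = h/√(2mKE)
λ = (6.626 × 10^-34 J·s) / √(2 × 1.67 × 10^-27 kg × 8.172 × 10^-16 J)
λ = 4.01 × 10^-13 m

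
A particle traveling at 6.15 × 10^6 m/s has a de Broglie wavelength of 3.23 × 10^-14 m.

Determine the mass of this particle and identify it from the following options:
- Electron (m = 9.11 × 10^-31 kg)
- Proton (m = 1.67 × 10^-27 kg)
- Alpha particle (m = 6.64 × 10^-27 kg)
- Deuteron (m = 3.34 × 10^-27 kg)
The particle is a deuteron.

From λ = h/(mv), solve for mass:

m = h/(λv)
m = (6.626 × 10^-34 J·s) / (3.23 × 10^-14 m × 6.15 × 10^6 m/s)
m = 3.34 × 10^-27 kg

Comparing with the listed masses, this is closest to a deuteron.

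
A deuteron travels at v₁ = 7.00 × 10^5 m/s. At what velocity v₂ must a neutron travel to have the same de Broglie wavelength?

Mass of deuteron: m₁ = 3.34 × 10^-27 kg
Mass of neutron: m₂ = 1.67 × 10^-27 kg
v₂ = 1.40 × 10^6 m/s

For equal de Broglie wavelengths: λ₁ = λ₂

h/(m₁v₁) = h/(m₂v₂)
m₁v₁ = m₂v₂
v₂ = v₁ · (m₁/m₂)

v₂ = 7.00 × 10^5 m/s × (3.34 × 10^-27 kg / 1.67 × 10^-27 kg)
v₂ = 1.40 × 10^6 m/s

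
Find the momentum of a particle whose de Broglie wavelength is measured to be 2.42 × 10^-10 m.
2.74 × 10^-24 kg·m/s

From the de Broglie relation λ = h/p, we solve for p:

p = h/λ
p = (6.626 × 10^-34 J·s) / (2.42 × 10^-10 m)
p = 2.74 × 10^-24 kg·m/s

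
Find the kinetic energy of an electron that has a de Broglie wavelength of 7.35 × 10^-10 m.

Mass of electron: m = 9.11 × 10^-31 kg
4.46 × 10^-19 J (or 2.78 eV)

From λ = h/√(2mKE), we solve for KE:

λ² = h²/(2mKE)
KE = h²/(2mλ²)
KE = (6.626 × 10^-34 J·s)² / (2 × 9.11 × 10^-31 kg × (7.35 × 10^-10 m)²)
KE = 4.46 × 10^-19 J
KE = 2.78 eV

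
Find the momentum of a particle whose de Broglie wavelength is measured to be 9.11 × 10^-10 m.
7.27 × 10^-25 kg·m/s

From the de Broglie relation λ = h/p, we solve for p:

p = h/λ
p = (6.626 × 10^-34 J·s) / (9.11 × 10^-10 m)
p = 7.27 × 10^-25 kg·m/s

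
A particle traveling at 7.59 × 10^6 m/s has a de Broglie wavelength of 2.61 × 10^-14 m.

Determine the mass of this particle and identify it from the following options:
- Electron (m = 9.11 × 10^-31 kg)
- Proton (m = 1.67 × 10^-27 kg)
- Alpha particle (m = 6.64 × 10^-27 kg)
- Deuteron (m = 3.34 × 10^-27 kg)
The particle is a deuteron.

From λ = h/(mv), solve for mass:

m = h/(λv)
m = (6.626 × 10^-34 J·s) / (2.61 × 10^-14 m × 7.59 × 10^6 m/s)
m = 3.34 × 10^-27 kg

Comparing with the listed masses, this is closest to a deuteron.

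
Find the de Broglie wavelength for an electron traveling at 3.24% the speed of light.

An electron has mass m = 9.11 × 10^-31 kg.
7.49 × 10^-11 m

Using the de Broglie relation λ = h/(mv):

v = 3.24% × c = 9.713 × 10^6 m/s

λ = h/(mv)
λ = (6.626 × 10^-34 J·s) / (9.11 × 10^-31 kg × 9.713 × 10^6 m/s)
λ = 7.49 × 10^-11 m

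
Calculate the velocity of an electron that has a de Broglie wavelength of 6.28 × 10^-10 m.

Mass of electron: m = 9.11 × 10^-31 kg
1.16 × 10^6 m/s

From the de Broglie relation λ = h/(mv), we solve for v:

v = h/(mλ)
v = (6.626 × 10^-34 J·s) / (9.11 × 10^-31 kg × 6.28 × 10^-10 m)
v = 1.16 × 10^6 m/s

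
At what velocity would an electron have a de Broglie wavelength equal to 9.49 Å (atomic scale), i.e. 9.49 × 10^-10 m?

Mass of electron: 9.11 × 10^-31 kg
7.66 × 10^5 m/s

From λ = h/(mv), solve for v:

v = h/(mλ)
v = (6.626 × 10^-34 J·s) / (9.11 × 10^-31 kg × 9.49 × 10^-10 m)
v = 7.66 × 10^5 m/s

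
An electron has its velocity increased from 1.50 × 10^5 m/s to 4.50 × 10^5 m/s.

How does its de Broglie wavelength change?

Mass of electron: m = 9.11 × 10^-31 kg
The wavelength decreases by a factor of 3.

Using λ = h/(mv):

Initial wavelength: λ₁ = h/(mv₁) = 4.85 × 10^-9 m
Final wavelength: λ₂ = h/(mv₂) = 1.62 × 10^-9 m

Since λ ∝ 1/v, when velocity increases by a factor of 3, the wavelength decreases by a factor of 3.

λ₂/λ₁ = v₁/v₂ = 1/3

The wavelength decreases by a factor of 3.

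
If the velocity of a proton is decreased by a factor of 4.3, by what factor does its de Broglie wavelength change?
The wavelength increases by a factor of 4.3.

From λ = h/(mv), the wavelength is inversely proportional to velocity:

λ ∝ 1/v

If v → v/4.3, then λ → 4.3λ

When velocity is decreased by a factor of 4.3, the wavelength increases by a factor of 4.3.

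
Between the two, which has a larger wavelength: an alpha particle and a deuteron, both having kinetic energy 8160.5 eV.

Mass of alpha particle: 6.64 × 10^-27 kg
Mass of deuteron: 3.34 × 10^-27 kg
The deuteron has the longer wavelength.

Using λ = h/√(2mKE):

For alpha particle: λ₁ = h/√(2m₁KE) = 1.59 × 10^-13 m
For deuteron: λ₂ = h/√(2m₂KE) = 2.24 × 10^-13 m

Since λ ∝ 1/√m at constant kinetic energy, the lighter particle has the longer wavelength.

The deuteron has the longer de Broglie wavelength.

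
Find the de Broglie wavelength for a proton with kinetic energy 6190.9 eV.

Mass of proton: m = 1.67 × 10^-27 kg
3.64 × 10^-13 m

Using λ = h/√(2mKE):

First convert KE to Joules: KE = 6190.9 eV = 9.919 × 10^-16 J

λ = h/√(2mKE)
λ = (6.626 × 10^-34 J·s) / √(2 × 1.67 × 10^-27 kg × 9.919 × 10^-16 J)
λ = 3.64 × 10^-13 m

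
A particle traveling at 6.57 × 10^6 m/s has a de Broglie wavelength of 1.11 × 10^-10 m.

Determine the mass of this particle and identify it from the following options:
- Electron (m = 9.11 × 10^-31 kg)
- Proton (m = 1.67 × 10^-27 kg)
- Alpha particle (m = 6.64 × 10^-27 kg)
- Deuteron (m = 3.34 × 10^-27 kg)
The particle is an electron.

From λ = h/(mv), solve for mass:

m = h/(λv)
m = (6.626 × 10^-34 J·s) / (1.11 × 10^-10 m × 6.57 × 10^6 m/s)
m = 9.09 × 10^-31 kg

Comparing with the listed masses, this is closest to an electron.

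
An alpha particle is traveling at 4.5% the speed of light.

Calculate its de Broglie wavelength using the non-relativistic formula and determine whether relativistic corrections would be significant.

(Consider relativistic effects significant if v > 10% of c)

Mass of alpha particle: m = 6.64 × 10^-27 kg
No, relativistic corrections are not needed.

Using the non-relativistic de Broglie formula λ = h/(mv):

v = 4.5% × c = 1.349 × 10^7 m/s

λ = h/(mv)
λ = (6.626 × 10^-34 J·s) / (6.64 × 10^-27 kg × 1.349 × 10^7 m/s)
λ = 7.40 × 10^-15 m

Since v = 4.5% of c < 10% of c, relativistic corrections are NOT significant and this non-relativistic result is a good approximation.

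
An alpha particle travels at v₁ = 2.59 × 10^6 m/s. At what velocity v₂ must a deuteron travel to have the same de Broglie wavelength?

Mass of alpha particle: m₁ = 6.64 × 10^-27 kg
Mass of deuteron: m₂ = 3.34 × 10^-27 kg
v₂ = 5.15 × 10^6 m/s

For equal de Broglie wavelengths: λ₁ = λ₂

h/(m₁v₁) = h/(m₂v₂)
m₁v₁ = m₂v₂
v₂ = v₁ · (m₁/m₂)

v₂ = 2.59 × 10^6 m/s × (6.64 × 10^-27 kg / 3.34 × 10^-27 kg)
v₂ = 5.15 × 10^6 m/s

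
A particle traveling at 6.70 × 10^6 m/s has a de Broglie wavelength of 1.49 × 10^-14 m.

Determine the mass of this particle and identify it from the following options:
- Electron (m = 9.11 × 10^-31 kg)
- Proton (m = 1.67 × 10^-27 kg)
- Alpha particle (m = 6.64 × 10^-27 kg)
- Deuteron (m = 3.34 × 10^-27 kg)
The particle is an alpha particle.

From λ = h/(mv), solve for mass:

m = h/(λv)
m = (6.626 × 10^-34 J·s) / (1.49 × 10^-14 m × 6.70 × 10^6 m/s)
m = 6.64 × 10^-27 kg

Comparing with the listed masses, this is closest to an alpha particle.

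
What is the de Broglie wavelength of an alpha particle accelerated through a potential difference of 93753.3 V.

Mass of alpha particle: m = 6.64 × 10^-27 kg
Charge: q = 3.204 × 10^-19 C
3.32 × 10^-14 m

When a particle is accelerated through voltage V, it gains kinetic energy KE = qV.

The de Broglie wavelength is then λ = h/√(2mqV):

λ = h/√(2mqV)
λ = (6.626 × 10^-34 J·s) / √(2 × 6.64 × 10^-27 kg × 3.204 × 10^-19 C × 93753.3 V)
λ = 3.32 × 10^-14 m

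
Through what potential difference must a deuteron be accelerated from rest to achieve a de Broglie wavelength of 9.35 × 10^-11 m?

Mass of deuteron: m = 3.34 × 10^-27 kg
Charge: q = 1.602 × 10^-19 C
4.69 × 10^-2 V

From λ = h/√(2mqV), we solve for V:

λ² = h²/(2mqV)
V = h²/(2mqλ²)
V = (6.626 × 10^-34 J·s)² / (2 × 3.34 × 10^-27 kg × 1.602 × 10^-19 C × (9.35 × 10^-11 m)²)
V = 4.69 × 10^-2 V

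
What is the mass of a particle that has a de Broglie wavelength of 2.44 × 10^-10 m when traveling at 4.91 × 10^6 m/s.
5.53 × 10^-31 kg

From the de Broglie relation λ = h/(mv), we solve for m:

m = h/(λv)
m = (6.626 × 10^-34 J·s) / (2.44 × 10^-10 m × 4.91 × 10^6 m/s)
m = 5.53 × 10^-31 kg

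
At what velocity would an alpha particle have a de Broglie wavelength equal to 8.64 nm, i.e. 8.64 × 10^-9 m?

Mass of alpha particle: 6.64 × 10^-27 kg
1.15 × 10^1 m/s

From λ = h/(mv), solve for v:

v = h/(mλ)
v = (6.626 × 10^-34 J·s) / (6.64 × 10^-27 kg × 8.64 × 10^-9 m)
v = 1.15 × 10^1 m/s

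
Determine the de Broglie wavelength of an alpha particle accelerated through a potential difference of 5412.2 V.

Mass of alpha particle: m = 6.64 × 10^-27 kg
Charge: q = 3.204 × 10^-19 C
1.38 × 10^-13 m

When a particle is accelerated through voltage V, it gains kinetic energy KE = qV.

The de Broglie wavelength is then λ = h/√(2mqV):

λ = h/√(2mqV)
λ = (6.626 × 10^-34 J·s) / √(2 × 6.64 × 10^-27 kg × 3.204 × 10^-19 C × 5412.2 V)
λ = 1.38 × 10^-13 m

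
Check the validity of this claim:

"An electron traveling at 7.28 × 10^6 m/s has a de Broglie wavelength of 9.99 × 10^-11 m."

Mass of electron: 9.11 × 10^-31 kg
True

The claim is correct.

Using λ = h/(mv):
λ = (6.626 × 10^-34 J·s) / (9.11 × 10^-31 kg × 7.28 × 10^6 m/s)
λ = 9.99 × 10^-11 m

This matches the claimed value.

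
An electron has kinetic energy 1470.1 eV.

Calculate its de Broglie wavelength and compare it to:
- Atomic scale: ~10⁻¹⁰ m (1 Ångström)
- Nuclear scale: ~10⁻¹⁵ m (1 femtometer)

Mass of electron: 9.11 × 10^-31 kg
λ = 3.20 × 10^-11 m, which is between nuclear and atomic scales.

Using λ = h/√(2mKE):

KE = 1470.1 eV = 2.355 × 10^-16 J

λ = h/√(2mKE)
λ = (6.626 × 10^-34 J·s) / √(2 × 9.11 × 10^-31 kg × 2.355 × 10^-16 J)
λ = 3.20 × 10^-11 m

Comparison:
- Atomic scale (10⁻¹⁰ m): λ is 0.32× this size
- Nuclear scale (10⁻¹⁵ m): λ is 3.2e+04× this size

The wavelength is between nuclear and atomic scales.

This wavelength is appropriate for probing atomic structure but too large for nuclear physics experiments.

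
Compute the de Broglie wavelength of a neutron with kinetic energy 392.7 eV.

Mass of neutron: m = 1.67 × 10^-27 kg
1.45 × 10^-12 m

Using λ = h/√(2mKE):

First convert KE to Joules: KE = 392.7 eV = 6.292 × 10^-17 J

λ = h/√(2mKE)
λ = (6.626 × 10^-34 J·s) / √(2 × 1.67 × 10^-27 kg × 6.292 × 10^-17 J)
λ = 1.45 × 10^-12 m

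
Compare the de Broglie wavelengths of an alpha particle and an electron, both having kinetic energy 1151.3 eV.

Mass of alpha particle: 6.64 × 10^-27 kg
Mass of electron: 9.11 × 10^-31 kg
The electron has the longer wavelength.

Using λ = h/√(2mKE):

For alpha particle: λ₁ = h/√(2m₁KE) = 4.23 × 10^-13 m
For electron: λ₂ = h/√(2m₂KE) = 3.61 × 10^-11 m

Since λ ∝ 1/√m at constant kinetic energy, the lighter particle has the longer wavelength.

The electron has the longer de Broglie wavelength.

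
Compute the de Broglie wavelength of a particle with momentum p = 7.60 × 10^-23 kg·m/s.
8.72 × 10^-12 m

Using the de Broglie relation λ = h/p:

λ = h/p
λ = (6.626 × 10^-34 J·s) / (7.60 × 10^-23 kg·m/s)
λ = 8.72 × 10^-12 m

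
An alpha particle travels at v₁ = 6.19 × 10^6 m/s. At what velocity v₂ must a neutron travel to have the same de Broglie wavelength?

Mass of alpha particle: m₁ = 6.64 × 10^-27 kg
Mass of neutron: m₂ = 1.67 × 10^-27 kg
v₂ = 2.46 × 10^7 m/s

For equal de Broglie wavelengths: λ₁ = λ₂

h/(m₁v₁) = h/(m₂v₂)
m₁v₁ = m₂v₂
v₂ = v₁ · (m₁/m₂)

v₂ = 6.19 × 10^6 m/s × (6.64 × 10^-27 kg / 1.67 × 10^-27 kg)
v₂ = 2.46 × 10^7 m/s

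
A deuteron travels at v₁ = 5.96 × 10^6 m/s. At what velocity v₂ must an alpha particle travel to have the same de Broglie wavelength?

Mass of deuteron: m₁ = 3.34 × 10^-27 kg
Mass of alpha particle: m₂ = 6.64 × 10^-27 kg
v₂ = 3.00 × 10^6 m/s

For equal de Broglie wavelengths: λ₁ = λ₂

h/(m₁v₁) = h/(m₂v₂)
m₁v₁ = m₂v₂
v₂ = v₁ · (m₁/m₂)

v₂ = 5.96 × 10^6 m/s × (3.34 × 10^-27 kg / 6.64 × 10^-27 kg)
v₂ = 3.00 × 10^6 m/s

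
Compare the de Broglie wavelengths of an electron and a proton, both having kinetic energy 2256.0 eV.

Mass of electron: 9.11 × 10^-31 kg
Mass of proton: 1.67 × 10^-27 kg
The electron has the longer wavelength.

Using λ = h/√(2mKE):

For electron: λ₁ = h/√(2m₁KE) = 2.58 × 10^-11 m
For proton: λ₂ = h/√(2m₂KE) = 6.03 × 10^-13 m

Since λ ∝ 1/√m at constant kinetic energy, the lighter particle has the longer wavelength.

The electron has the longer de Broglie wavelength.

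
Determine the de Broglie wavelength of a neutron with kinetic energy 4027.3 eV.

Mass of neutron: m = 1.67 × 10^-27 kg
4.51 × 10^-13 m

Using λ = h/√(2mKE):

First convert KE to Joules: KE = 4027.3 eV = 6.452 × 10^-16 J

λ = h/√(2mKE)
λ = (6.626 × 10^-34 J·s) / √(2 × 1.67 × 10^-27 kg × 6.452 × 10^-16 J)
λ = 4.51 × 10^-13 m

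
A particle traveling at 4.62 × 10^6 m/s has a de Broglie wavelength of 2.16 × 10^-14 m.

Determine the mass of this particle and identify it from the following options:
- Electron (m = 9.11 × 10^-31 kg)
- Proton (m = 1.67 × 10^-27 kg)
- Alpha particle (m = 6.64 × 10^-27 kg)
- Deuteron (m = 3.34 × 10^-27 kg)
The particle is an alpha particle.

From λ = h/(mv), solve for mass:

m = h/(λv)
m = (6.626 × 10^-34 J·s) / (2.16 × 10^-14 m × 4.62 × 10^6 m/s)
m = 6.64 × 10^-27 kg

Comparing with the listed masses, this is closest to an alpha particle.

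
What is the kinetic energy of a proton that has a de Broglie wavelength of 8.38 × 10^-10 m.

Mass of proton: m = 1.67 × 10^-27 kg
1.87 × 10^-22 J (or 1.17 × 10^-3 eV)

From λ = h/√(2mKE), we solve for KE:

λ² = h²/(2mKE)
KE = h²/(2mλ²)
KE = (6.626 × 10^-34 J·s)² / (2 × 1.67 × 10^-27 kg × (8.38 × 10^-10 m)²)
KE = 1.87 × 10^-22 J
KE = 1.17 × 10^-3 eV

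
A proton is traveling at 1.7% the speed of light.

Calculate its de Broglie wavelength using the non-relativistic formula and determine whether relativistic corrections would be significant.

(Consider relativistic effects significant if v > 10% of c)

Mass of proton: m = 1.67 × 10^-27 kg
No, relativistic corrections are not needed.

Using the non-relativistic de Broglie formula λ = h/(mv):

v = 1.7% × c = 5.096 × 10^6 m/s

λ = h/(mv)
λ = (6.626 × 10^-34 J·s) / (1.67 × 10^-27 kg × 5.096 × 10^6 m/s)
λ = 7.79 × 10^-14 m

Since v = 1.7% of c < 10% of c, relativistic corrections are NOT significant and this non-relativistic result is a good approximation.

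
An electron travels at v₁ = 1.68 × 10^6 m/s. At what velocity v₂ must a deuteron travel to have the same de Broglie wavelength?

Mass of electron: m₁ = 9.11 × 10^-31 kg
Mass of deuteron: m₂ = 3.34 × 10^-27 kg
v₂ = 4.58 × 10^2 m/s

For equal de Broglie wavelengths: λ₁ = λ₂

h/(m₁v₁) = h/(m₂v₂)
m₁v₁ = m₂v₂
v₂ = v₁ · (m₁/m₂)

v₂ = 1.68 × 10^6 m/s × (9.11 × 10^-31 kg / 3.34 × 10^-27 kg)
v₂ = 4.58 × 10^2 m/s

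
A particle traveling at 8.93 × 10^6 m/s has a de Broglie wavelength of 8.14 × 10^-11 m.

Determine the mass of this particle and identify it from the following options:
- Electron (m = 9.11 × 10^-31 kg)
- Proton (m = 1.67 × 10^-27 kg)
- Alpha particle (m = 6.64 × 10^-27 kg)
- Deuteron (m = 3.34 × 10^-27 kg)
The particle is an electron.

From λ = h/(mv), solve for mass:

m = h/(λv)
m = (6.626 × 10^-34 J·s) / (8.14 × 10^-11 m × 8.93 × 10^6 m/s)
m = 9.12 × 10^-31 kg

Comparing with the listed masses, this is closest to an electron.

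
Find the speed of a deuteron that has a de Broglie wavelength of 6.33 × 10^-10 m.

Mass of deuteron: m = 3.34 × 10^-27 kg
3.13 × 10^2 m/s

From the de Broglie relation λ = h/(mv), we solve for v:

v = h/(mλ)
v = (6.626 × 10^-34 J·s) / (3.34 × 10^-27 kg × 6.33 × 10^-10 m)
v = 3.13 × 10^2 m/s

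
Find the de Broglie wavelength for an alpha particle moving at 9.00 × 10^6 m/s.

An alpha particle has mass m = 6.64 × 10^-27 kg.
1.11 × 10^-14 m

Using the de Broglie relation λ = h/(mv):

λ = h/(mv)
λ = (6.626 × 10^-34 J·s) / (6.64 × 10^-27 kg × 9.00 × 10^6 m/s)
λ = 1.11 × 10^-14 m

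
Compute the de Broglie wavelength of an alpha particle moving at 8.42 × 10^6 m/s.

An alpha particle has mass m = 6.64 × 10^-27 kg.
1.19 × 10^-14 m

Using the de Broglie relation λ = h/(mv):

λ = h/(mv)
λ = (6.626 × 10^-34 J·s) / (6.64 × 10^-27 kg × 8.42 × 10^6 m/s)
λ = 1.19 × 10^-14 m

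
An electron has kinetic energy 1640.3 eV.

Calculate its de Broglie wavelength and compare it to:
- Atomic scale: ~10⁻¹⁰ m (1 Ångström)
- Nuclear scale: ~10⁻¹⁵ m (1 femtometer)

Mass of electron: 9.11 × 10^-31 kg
λ = 3.03 × 10^-11 m, which is between nuclear and atomic scales.

Using λ = h/√(2mKE):

KE = 1640.3 eV = 2.628 × 10^-16 J

λ = h/√(2mKE)
λ = (6.626 × 10^-34 J·s) / √(2 × 9.11 × 10^-31 kg × 2.628 × 10^-16 J)
λ = 3.03 × 10^-11 m

Comparison:
- Atomic scale (10⁻¹⁰ m): λ is 0.3× this size
- Nuclear scale (10⁻¹⁵ m): λ is 3e+04× this size

The wavelength is between nuclear and atomic scales.

This wavelength is appropriate for probing atomic structure but too large for nuclear physics experiments.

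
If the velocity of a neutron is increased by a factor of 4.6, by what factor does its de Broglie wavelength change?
The wavelength decreases by a factor of 4.6.

From λ = h/(mv), the wavelength is inversely proportional to velocity:

λ ∝ 1/v

If v → 4.6v, then λ → λ/4.6

When velocity is increased by a factor of 4.6, the wavelength decreases by a factor of 4.6.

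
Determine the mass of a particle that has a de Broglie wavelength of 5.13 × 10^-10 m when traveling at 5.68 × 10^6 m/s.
2.27 × 10^-31 kg

From the de Broglie relation λ = h/(mv), we solve for m:

m = h/(λv)
m = (6.626 × 10^-34 J·s) / (5.13 × 10^-10 m × 5.68 × 10^6 m/s)
m = 2.27 × 10^-31 kg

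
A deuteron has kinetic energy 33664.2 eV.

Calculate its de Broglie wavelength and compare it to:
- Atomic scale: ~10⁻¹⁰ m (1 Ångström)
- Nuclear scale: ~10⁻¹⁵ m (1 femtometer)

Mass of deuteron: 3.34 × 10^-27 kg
λ = 1.10 × 10^-13 m, which is between nuclear and atomic scales.

Using λ = h/√(2mKE):

KE = 33664.2 eV = 5.394 × 10^-15 J

λ = h/√(2mKE)
λ = (6.626 × 10^-34 J·s) / √(2 × 3.34 × 10^-27 kg × 5.394 × 10^-15 J)
λ = 1.10 × 10^-13 m

Comparison:
- Atomic scale (10⁻¹⁰ m): λ is 0.0011× this size
- Nuclear scale (10⁻¹⁵ m): λ is 1.1e+02× this size

The wavelength is between nuclear and atomic scales.

This wavelength is appropriate for probing atomic structure but too large for nuclear physics experiments.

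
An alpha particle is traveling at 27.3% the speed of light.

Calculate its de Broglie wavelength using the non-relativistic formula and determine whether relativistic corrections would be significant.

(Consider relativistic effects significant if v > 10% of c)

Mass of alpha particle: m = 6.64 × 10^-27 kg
Yes, relativistic corrections are needed.

Using the non-relativistic de Broglie formula λ = h/(mv):

v = 27.3% × c = 8.184 × 10^7 m/s

λ = h/(mv)
λ = (6.626 × 10^-34 J·s) / (6.64 × 10^-27 kg × 8.184 × 10^7 m/s)
λ = 1.22 × 10^-15 m

Since v = 27.3% of c > 10% of c, relativistic corrections ARE significant and the actual wavelength would differ from this non-relativistic estimate.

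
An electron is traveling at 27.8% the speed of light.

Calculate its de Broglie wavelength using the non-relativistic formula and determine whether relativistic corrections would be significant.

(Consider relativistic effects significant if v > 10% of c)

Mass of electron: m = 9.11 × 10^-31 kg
Yes, relativistic corrections are needed.

Using the non-relativistic de Broglie formula λ = h/(mv):

v = 27.8% × c = 8.334 × 10^7 m/s

λ = h/(mv)
λ = (6.626 × 10^-34 J·s) / (9.11 × 10^-31 kg × 8.334 × 10^7 m/s)
λ = 8.73 × 10^-12 m

Since v = 27.8% of c > 10% of c, relativistic corrections ARE significant and the actual wavelength would differ from this non-relativistic estimate.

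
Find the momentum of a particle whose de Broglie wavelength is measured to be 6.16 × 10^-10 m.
1.08 × 10^-24 kg·m/s

From the de Broglie relation λ = h/p, we solve for p:

p = h/λ
p = (6.626 × 10^-34 J·s) / (6.16 × 10^-10 m)
p = 1.08 × 10^-24 kg·m/s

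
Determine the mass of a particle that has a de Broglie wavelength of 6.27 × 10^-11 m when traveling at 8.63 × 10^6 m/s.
1.22 × 10^-30 kg

From the de Broglie relation λ = h/(mv), we solve for m:

m = h/(λv)
m = (6.626 × 10^-34 J·s) / (6.27 × 10^-11 m × 8.63 × 10^6 m/s)
m = 1.22 × 10^-30 kg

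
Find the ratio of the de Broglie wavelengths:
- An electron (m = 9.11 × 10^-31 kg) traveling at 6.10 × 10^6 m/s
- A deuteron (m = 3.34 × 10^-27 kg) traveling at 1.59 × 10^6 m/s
λ₁/λ₂ = 956

Using λ = h/(mv):

λ₁ = h/(m₁v₁) = 1.19 × 10^-10 m
λ₂ = h/(m₂v₂) = 1.25 × 10^-13 m

Ratio λ₁/λ₂ = (m₂v₂)/(m₁v₁)
         = (3.34 × 10^-27 kg × 1.59 × 10^6 m/s) / (9.11 × 10^-31 kg × 6.10 × 10^6 m/s)
         = 956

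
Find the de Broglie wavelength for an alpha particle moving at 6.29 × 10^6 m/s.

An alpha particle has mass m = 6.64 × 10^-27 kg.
1.59 × 10^-14 m

Using the de Broglie relation λ = h/(mv):

λ = h/(mv)
λ = (6.626 × 10^-34 J·s) / (6.64 × 10^-27 kg × 6.29 × 10^6 m/s)
λ = 1.59 × 10^-14 m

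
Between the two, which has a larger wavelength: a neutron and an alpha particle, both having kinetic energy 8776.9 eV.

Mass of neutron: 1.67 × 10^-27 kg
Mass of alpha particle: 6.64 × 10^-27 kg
The neutron has the longer wavelength.

Using λ = h/√(2mKE):

For neutron: λ₁ = h/√(2m₁KE) = 3.06 × 10^-13 m
For alpha particle: λ₂ = h/√(2m₂KE) = 1.53 × 10^-13 m

Since λ ∝ 1/√m at constant kinetic energy, the lighter particle has the longer wavelength.

The neutron has the longer de Broglie wavelength.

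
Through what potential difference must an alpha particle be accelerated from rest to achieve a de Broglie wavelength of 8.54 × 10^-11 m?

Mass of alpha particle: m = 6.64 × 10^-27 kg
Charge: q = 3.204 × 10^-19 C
1.41 × 10^-2 V

From λ = h/√(2mqV), we solve for V:

λ² = h²/(2mqV)
V = h²/(2mqλ²)
V = (6.626 × 10^-34 J·s)² / (2 × 6.64 × 10^-27 kg × 3.204 × 10^-19 C × (8.54 × 10^-11 m)²)
V = 1.41 × 10^-2 V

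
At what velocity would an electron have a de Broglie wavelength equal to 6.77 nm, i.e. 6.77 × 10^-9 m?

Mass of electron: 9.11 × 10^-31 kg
1.07 × 10^5 m/s

From λ = h/(mv), solve for v:

v = h/(mλ)
v = (6.626 × 10^-34 J·s) / (9.11 × 10^-31 kg × 6.77 × 10^-9 m)
v = 1.07 × 10^5 m/s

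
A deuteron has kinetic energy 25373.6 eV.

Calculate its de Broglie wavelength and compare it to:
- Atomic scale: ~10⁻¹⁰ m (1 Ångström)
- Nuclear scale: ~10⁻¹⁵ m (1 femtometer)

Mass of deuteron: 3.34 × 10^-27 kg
λ = 1.27 × 10^-13 m, which is between nuclear and atomic scales.

Using λ = h/√(2mKE):

KE = 25373.6 eV = 4.065 × 10^-15 J

λ = h/√(2mKE)
λ = (6.626 × 10^-34 J·s) / √(2 × 3.34 × 10^-27 kg × 4.065 × 10^-15 J)
λ = 1.27 × 10^-13 m

Comparison:
- Atomic scale (10⁻¹⁰ m): λ is 0.0013× this size
- Nuclear scale (10⁻¹⁵ m): λ is 1.3e+02× this size

The wavelength is between nuclear and atomic scales.

This wavelength is appropriate for probing atomic structure but too large for nuclear physics experiments.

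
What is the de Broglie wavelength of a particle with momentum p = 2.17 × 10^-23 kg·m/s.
3.05 × 10^-11 m

Using the de Broglie relation λ = h/p:

λ = h/p
λ = (6.626 × 10^-34 J·s) / (2.17 × 10^-23 kg·m/s)
λ = 3.05 × 10^-11 m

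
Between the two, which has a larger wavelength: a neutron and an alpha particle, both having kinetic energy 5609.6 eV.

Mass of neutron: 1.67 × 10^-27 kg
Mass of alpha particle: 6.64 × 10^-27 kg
The neutron has the longer wavelength.

Using λ = h/√(2mKE):

For neutron: λ₁ = h/√(2m₁KE) = 3.82 × 10^-13 m
For alpha particle: λ₂ = h/√(2m₂KE) = 1.92 × 10^-13 m

Since λ ∝ 1/√m at constant kinetic energy, the lighter particle has the longer wavelength.

The neutron has the longer de Broglie wavelength.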